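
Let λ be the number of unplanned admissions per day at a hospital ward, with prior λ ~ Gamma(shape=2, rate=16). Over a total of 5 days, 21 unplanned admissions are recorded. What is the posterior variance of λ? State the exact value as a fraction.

Total count 21 over total exposure 5 days.
Conjugate update: add total count to the shape and total exposure to the rate, giving Gamma(23, 21).
Posterior variance = α'/β'² = 23/441.

23/441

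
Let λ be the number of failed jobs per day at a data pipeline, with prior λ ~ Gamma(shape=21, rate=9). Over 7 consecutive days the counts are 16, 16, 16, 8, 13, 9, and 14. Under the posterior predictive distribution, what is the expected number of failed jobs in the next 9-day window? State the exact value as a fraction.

Total count: 16 + 16 + 16 + 8 + 13 + 9 + 14 = 92.
Total exposure: 7 days.
By Gamma–Poisson conjugacy, the posterior is Gamma(α + Σx, β + Σt) = Gamma(21 + 92, 9 + 7) = Gamma(113, 16).
Predictive mean over a 9-day window = T·E[λ|data] = 9·113/16 = 1017/16.

1017/16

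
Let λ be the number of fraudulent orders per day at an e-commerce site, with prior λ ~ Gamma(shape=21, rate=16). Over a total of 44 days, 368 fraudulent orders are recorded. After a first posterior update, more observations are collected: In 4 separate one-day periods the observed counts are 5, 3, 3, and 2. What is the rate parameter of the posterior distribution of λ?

Total count 368 over total exposure 44 days.
After the first batch: Gamma(21 + 368, 16 + 44) = Gamma(389, 60).
Total count: 5 + 3 + 3 + 2 = 13.
Total exposure: 4 days.
After the second batch: Gamma(389 + 13, 60 + 4) = Gamma(402, 64).

64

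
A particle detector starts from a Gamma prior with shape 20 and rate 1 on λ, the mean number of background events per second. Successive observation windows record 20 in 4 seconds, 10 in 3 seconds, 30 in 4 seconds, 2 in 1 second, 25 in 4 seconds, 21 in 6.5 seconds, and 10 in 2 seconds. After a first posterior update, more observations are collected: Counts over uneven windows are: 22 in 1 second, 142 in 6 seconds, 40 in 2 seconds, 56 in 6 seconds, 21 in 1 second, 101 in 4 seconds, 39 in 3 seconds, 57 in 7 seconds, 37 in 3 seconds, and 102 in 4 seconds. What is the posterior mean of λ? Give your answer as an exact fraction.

302/25

Total count: 20 + 10 + 30 + 2 + 25 + 21 + 10 = 118.
Total exposure: 4 + 3 + 4 + 1 + 4 + 6.5 + 2 = 24.5 seconds.
After the first batch: Gamma(20 + 118, 1 + 24.5) = Gamma(138, 51/2).
Total count: 22 + 142 + 40 + 56 + 21 + 101 + 39 + 57 + 37 + 102 = 617.
Total exposure: 1 + 6 + 2 + 6 + 1 + 4 + 3 + 7 + 3 + 4 = 37 seconds.
After the second batch: Gamma(138 + 617, 51/2 + 37) = Gamma(755, 125/2).
Posterior mean = α'/β' = 755/(125/2) = 302/25.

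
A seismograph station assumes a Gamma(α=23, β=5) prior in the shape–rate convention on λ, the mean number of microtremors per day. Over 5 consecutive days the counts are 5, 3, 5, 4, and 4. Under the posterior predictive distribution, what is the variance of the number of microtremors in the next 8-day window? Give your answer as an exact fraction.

1584/25

Total count: 5 + 3 + 5 + 4 + 4 = 21.
Total exposure: 5 days.
Gamma(α, β) with Poisson data over total exposure Σt gives posterior Gamma(α+Σx, β+Σt) = Gamma(44, 10).
The posterior predictive for a window of length T is Negative Binomial with variance T·α'·(β'+T)/β'² = 8·44·18/100 = 1584/25.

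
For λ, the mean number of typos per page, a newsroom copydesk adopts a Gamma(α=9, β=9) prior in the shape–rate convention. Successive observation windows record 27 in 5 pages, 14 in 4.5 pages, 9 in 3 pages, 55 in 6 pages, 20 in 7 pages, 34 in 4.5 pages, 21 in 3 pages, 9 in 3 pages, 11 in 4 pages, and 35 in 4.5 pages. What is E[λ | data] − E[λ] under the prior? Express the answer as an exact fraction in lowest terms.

381/107

Total count: 27 + 14 + 9 + 55 + 20 + 34 + 21 + 9 + 11 + 35 = 235.
Total exposure: 5 + 4.5 + 3 + 6 + 7 + 4.5 + 3 + 3 + 4 + 4.5 = 44.5 pages.
By Gamma–Poisson conjugacy, the posterior is Gamma(α + Σx, β + Σt) = Gamma(9 + 235, 9 + 44.5) = Gamma(244, 107/2).
Posterior mean = 244/(107/2) = 488/107; prior mean = 9/9 = 1. Difference = 488/107 − 1 = 381/107.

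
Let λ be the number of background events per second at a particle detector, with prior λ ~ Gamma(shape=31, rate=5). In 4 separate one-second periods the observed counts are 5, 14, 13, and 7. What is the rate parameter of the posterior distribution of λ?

9

Total count: 5 + 14 + 13 + 7 = 39.
Total exposure: 4 seconds.
By Gamma–Poisson conjugacy, the posterior is Gamma(α + Σx, β + Σt) = Gamma(31 + 39, 5 + 4) = Gamma(70, 9).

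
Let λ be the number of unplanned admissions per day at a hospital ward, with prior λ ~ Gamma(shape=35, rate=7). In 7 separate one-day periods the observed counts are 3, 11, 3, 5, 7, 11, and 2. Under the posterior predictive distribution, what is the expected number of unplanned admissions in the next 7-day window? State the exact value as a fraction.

Total count: 3 + 11 + 3 + 5 + 7 + 11 + 2 = 42.
Total exposure: 7 days.
By Gamma–Poisson conjugacy, the posterior is Gamma(α + Σx, β + Σt) = Gamma(35 + 42, 7 + 7) = Gamma(77, 14).
Predictive mean over a 7-day window = T·E[λ|data] = 7·77/14 = 77/2.

77/2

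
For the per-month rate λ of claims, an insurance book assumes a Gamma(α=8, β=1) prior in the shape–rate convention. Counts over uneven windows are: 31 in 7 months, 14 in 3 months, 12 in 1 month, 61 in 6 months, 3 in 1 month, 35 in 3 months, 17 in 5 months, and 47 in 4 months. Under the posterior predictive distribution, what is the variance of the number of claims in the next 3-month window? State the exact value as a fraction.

Total count: 31 + 14 + 12 + 61 + 3 + 35 + 17 + 47 = 220.
Total exposure: 7 + 3 + 1 + 6 + 1 + 3 + 5 + 4 = 30 months.
Posterior: α' = 8 + 220 = 228, β' = 1 + 30 = 31.
The posterior predictive for a window of length T is Negative Binomial with variance T·α'·(β'+T)/β'² = 3·228·34/961 = 23256/961.

23256/961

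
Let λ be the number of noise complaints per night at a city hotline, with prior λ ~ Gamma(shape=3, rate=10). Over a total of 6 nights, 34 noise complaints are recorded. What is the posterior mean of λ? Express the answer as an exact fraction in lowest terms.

37/16

Total count 34 over total exposure 6 nights.
Gamma(α, β) with Poisson data over total exposure Σt gives posterior Gamma(α+Σx, β+Σt) = Gamma(37, 16).
Posterior mean = α'/β' = 37/16.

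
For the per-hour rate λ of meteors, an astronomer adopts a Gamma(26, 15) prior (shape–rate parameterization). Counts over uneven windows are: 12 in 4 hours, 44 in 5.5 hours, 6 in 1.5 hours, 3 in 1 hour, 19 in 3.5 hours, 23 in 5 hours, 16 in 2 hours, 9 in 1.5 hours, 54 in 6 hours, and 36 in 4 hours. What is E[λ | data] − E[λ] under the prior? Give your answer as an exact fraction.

Total count: 12 + 44 + 6 + 3 + 19 + 23 + 16 + 9 + 54 + 36 = 222.
Total exposure: 4 + 5.5 + 1.5 + 1 + 3.5 + 5 + 2 + 1.5 + 6 + 4 = 34 hours.
Posterior: α' = 26 + 222 = 248, β' = 15 + 34 = 49.
Posterior mean = 248/49 = 248/49; prior mean = 26/15 = 26/15. Difference = 248/49 − 26/15 = 2446/735.

2446/735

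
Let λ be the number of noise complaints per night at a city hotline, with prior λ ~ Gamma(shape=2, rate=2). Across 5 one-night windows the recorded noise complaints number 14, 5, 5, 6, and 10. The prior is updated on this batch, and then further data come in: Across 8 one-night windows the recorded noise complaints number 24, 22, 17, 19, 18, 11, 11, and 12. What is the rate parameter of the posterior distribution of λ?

Total count: 14 + 5 + 5 + 6 + 10 = 40.
Total exposure: 5 nights.
After the first batch: Gamma(2 + 40, 2 + 5) = Gamma(42, 7).
Total count: 24 + 22 + 17 + 19 + 18 + 11 + 11 + 12 = 134.
Total exposure: 8 nights.
After the second batch: Gamma(42 + 134, 7 + 8) = Gamma(176, 15).

15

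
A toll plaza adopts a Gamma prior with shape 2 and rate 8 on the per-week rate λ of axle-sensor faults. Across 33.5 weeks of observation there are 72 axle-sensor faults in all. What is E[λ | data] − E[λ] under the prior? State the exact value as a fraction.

Total count 72 over total exposure 33.5 weeks.
The Gamma prior is conjugate for the Poisson rate, so λ | data ~ Gamma(2+72, 8+33.5) = Gamma(74, 83/2).
Posterior mean = 74/(83/2) = 148/83; prior mean = 2/8 = 1/4. Difference = 148/83 − 1/4 = 509/332.

509/332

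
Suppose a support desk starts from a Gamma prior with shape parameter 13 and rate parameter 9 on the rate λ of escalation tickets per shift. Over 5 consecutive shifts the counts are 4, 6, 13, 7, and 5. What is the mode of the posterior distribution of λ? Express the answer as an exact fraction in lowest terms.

Total count: 4 + 6 + 13 + 7 + 5 = 35.
Total exposure: 5 shifts.
The Gamma prior is conjugate for the Poisson rate, so λ | data ~ Gamma(13+35, 9+5) = Gamma(48, 14).
Posterior mode = (α'−1)/β' = 47/14.

47/14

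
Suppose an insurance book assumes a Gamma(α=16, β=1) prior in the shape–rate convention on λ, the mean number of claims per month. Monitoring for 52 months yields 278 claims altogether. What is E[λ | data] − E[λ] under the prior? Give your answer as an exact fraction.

-554/53

Total count 278 over total exposure 52 months.
The Gamma prior is conjugate for the Poisson rate, so λ | data ~ Gamma(16+278, 1+52) = Gamma(294, 53).
Posterior mean = 294/53 = 294/53; prior mean = 16/1 = 16. Difference = 294/53 − 16 = -554/53.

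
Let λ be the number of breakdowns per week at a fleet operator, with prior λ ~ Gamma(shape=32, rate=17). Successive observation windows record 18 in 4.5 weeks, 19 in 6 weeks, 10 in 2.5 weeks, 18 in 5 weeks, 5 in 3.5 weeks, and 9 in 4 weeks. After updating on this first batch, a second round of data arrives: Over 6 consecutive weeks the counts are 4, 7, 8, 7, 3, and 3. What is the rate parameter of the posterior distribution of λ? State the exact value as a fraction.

Total count: 18 + 19 + 10 + 18 + 5 + 9 = 79.
Total exposure: 4.5 + 6 + 2.5 + 5 + 3.5 + 4 = 25.5 weeks.
After the first batch: Gamma(32 + 79, 17 + 25.5) = Gamma(111, 85/2).
Total count: 4 + 7 + 8 + 7 + 3 + 3 = 32.
Total exposure: 6 weeks.
After the second batch: Gamma(111 + 32, 85/2 + 6) = Gamma(143, 97/2).

97/2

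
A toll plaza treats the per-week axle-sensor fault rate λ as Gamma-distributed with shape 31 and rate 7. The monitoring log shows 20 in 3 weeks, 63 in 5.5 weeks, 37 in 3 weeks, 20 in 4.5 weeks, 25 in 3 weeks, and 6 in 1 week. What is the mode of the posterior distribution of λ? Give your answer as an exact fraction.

67/9

Total count: 20 + 63 + 37 + 20 + 25 + 6 = 171.
Total exposure: 3 + 5.5 + 3 + 4.5 + 3 + 1 = 20 weeks.
Posterior: α' = 31 + 171 = 202, β' = 7 + 20 = 27.
Posterior mode = (α'−1)/β' = 201/27 = 67/9.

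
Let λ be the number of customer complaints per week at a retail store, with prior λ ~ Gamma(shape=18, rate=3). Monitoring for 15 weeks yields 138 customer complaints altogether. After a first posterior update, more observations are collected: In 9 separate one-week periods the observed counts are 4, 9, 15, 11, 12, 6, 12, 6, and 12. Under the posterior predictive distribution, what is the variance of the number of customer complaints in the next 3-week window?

Total count 138 over total exposure 15 weeks.
After the first batch: Gamma(18 + 138, 3 + 15) = Gamma(156, 18).
Total count: 4 + 9 + 15 + 11 + 12 + 6 + 12 + 6 + 12 = 87.
Total exposure: 9 weeks.
After the second batch: Gamma(156 + 87, 18 + 9) = Gamma(243, 27).
The posterior predictive for a window of length T is Negative Binomial with variance T·α'·(β'+T)/β'² = 3·243·30/729 = 30.

30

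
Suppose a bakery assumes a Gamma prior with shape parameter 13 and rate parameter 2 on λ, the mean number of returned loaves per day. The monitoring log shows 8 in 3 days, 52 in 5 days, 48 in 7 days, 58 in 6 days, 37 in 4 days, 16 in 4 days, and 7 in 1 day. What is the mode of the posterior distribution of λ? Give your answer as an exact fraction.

119/16

Total count: 8 + 52 + 48 + 58 + 37 + 16 + 7 = 226.
Total exposure: 3 + 5 + 7 + 6 + 4 + 4 + 1 = 30 days.
Posterior: α' = 13 + 226 = 239, β' = 2 + 30 = 32.
Posterior mode = (α'−1)/β' = 238/32 = 119/16.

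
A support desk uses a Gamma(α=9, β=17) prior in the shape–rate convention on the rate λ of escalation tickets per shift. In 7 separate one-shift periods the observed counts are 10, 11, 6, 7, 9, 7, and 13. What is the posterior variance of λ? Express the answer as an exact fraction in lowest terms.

1/8

Total count: 10 + 11 + 6 + 7 + 9 + 7 + 13 = 63.
Total exposure: 7 shifts.
Posterior: α' = 9 + 63 = 72, β' = 17 + 7 = 24.
Posterior variance = α'/β'² = 72/576 = 1/8.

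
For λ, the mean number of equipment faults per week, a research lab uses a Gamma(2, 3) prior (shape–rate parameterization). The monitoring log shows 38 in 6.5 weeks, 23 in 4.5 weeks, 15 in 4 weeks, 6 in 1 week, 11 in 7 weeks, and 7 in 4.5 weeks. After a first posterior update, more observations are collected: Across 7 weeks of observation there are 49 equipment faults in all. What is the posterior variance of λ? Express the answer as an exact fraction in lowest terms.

Total count: 38 + 23 + 15 + 6 + 11 + 7 = 100.
Total exposure: 6.5 + 4.5 + 4 + 1 + 7 + 4.5 = 27.5 weeks.
After the first batch: Gamma(2 + 100, 3 + 27.5) = Gamma(102, 61/2).
Total count 49 over total exposure 7 weeks.
After the second batch: Gamma(102 + 49, 61/2 + 7) = Gamma(151, 75/2).
Posterior variance = α'/β'² = 151/(5625/4) = 604/5625.

604/5625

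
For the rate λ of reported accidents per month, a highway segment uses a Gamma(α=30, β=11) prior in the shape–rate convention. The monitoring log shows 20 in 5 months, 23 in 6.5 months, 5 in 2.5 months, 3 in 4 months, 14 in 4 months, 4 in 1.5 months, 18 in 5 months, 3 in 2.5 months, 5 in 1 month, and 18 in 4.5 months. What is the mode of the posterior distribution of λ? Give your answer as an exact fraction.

284/95

Total count: 20 + 23 + 5 + 3 + 14 + 4 + 18 + 3 + 5 + 18 = 113.
Total exposure: 5 + 6.5 + 2.5 + 4 + 4 + 1.5 + 5 + 2.5 + 1 + 4.5 = 36.5 months.
The Gamma prior is conjugate for the Poisson rate, so λ | data ~ Gamma(30+113, 11+36.5) = Gamma(143, 95/2).
Posterior mode = (α'−1)/β' = 142/(95/2) = 284/95.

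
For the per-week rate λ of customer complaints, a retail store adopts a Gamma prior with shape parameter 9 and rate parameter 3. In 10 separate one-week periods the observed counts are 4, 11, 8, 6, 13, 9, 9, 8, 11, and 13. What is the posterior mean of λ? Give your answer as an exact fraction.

101/13

Total count: 4 + 11 + 8 + 6 + 13 + 9 + 9 + 8 + 11 + 13 = 92.
Total exposure: 10 weeks.
Gamma(α, β) with Poisson data over total exposure Σt gives posterior Gamma(α+Σx, β+Σt) = Gamma(101, 13).
Posterior mean = α'/β' = 101/13.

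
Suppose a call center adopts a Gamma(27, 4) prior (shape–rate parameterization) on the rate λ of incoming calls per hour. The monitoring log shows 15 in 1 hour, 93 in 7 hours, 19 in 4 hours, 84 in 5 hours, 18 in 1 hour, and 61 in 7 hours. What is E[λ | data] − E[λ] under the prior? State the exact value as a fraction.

Total count: 15 + 93 + 19 + 84 + 18 + 61 = 290.
Total exposure: 1 + 7 + 4 + 5 + 1 + 7 = 25 hours.
By Gamma–Poisson conjugacy, the posterior is Gamma(α + Σx, β + Σt) = Gamma(27 + 290, 4 + 25) = Gamma(317, 29).
Posterior mean = 317/29 = 317/29; prior mean = 27/4 = 27/4. Difference = 317/29 − 27/4 = 485/116.

485/116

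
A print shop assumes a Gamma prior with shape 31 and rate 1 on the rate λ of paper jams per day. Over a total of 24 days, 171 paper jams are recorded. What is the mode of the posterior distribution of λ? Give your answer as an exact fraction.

201/25

Total count 171 over total exposure 24 days.
By Gamma–Poisson conjugacy, the posterior is Gamma(α + Σx, β + Σt) = Gamma(31 + 171, 1 + 24) = Gamma(202, 25).
Posterior mode = (α'−1)/β' = 201/25.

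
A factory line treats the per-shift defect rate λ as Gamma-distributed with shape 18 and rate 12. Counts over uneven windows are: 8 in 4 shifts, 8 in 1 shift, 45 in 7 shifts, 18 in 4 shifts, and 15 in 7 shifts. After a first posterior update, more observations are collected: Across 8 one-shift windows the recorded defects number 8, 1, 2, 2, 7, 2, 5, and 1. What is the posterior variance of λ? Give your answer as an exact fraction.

140/1849

Total count: 8 + 8 + 45 + 18 + 15 = 94.
Total exposure: 4 + 1 + 7 + 4 + 7 = 23 shifts.
After the first batch: Gamma(18 + 94, 12 + 23) = Gamma(112, 35).
Total count: 8 + 1 + 2 + 2 + 7 + 2 + 5 + 1 = 28.
Total exposure: 8 shifts.
After the second batch: Gamma(112 + 28, 35 + 8) = Gamma(140, 43).
Posterior variance = α'/β'² = 140/1849.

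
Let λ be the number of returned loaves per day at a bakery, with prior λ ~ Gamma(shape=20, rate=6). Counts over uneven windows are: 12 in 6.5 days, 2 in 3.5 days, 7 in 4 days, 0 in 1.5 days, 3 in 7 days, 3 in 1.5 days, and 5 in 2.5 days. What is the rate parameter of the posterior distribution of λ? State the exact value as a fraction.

Total count: 12 + 2 + 7 + 0 + 3 + 3 + 5 = 32.
Total exposure: 6.5 + 3.5 + 4 + 1.5 + 7 + 1.5 + 2.5 = 26.5 days.
By Gamma–Poisson conjugacy, the posterior is Gamma(α + Σx, β + Σt) = Gamma(20 + 32, 6 + 26.5) = Gamma(52, 65/2).

65/2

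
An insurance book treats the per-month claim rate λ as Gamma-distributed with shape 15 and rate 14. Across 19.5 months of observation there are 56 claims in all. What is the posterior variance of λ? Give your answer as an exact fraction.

Total count 56 over total exposure 19.5 months.
Gamma(α, β) with Poisson data over total exposure Σt gives posterior Gamma(α+Σx, β+Σt) = Gamma(71, 67/2).
Posterior variance = α'/β'² = 71/(4489/4) = 284/4489.

284/4489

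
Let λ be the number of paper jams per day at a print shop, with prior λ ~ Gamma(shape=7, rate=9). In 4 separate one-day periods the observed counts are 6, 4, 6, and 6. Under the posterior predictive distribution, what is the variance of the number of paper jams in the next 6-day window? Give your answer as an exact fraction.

3306/169

Total count: 6 + 4 + 6 + 6 = 22.
Total exposure: 4 days.
The Gamma prior is conjugate for the Poisson rate, so λ | data ~ Gamma(7+22, 9+4) = Gamma(29, 13).
The posterior predictive for a window of length T is Negative Binomial with variance T·α'·(β'+T)/β'² = 6·29·19/169 = 3306/169.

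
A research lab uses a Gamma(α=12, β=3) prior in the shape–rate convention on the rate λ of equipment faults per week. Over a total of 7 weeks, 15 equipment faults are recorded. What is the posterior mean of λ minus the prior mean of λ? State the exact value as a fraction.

-13/10

Total count 15 over total exposure 7 weeks.
By Gamma–Poisson conjugacy, the posterior is Gamma(α + Σx, β + Σt) = Gamma(12 + 15, 3 + 7) = Gamma(27, 10).
Posterior mean = 27/10 = 27/10; prior mean = 12/3 = 4. Difference = 27/10 − 4 = -13/10.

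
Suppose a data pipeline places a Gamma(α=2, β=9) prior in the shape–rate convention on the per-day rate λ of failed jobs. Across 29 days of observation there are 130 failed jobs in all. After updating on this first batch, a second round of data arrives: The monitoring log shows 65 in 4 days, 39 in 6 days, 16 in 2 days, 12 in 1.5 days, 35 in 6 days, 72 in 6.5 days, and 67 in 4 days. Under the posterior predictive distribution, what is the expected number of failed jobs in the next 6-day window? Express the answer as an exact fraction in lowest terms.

Total count 130 over total exposure 29 days.
After the first batch: Gamma(2 + 130, 9 + 29) = Gamma(132, 38).
Total count: 65 + 39 + 16 + 12 + 35 + 72 + 67 = 306.
Total exposure: 4 + 6 + 2 + 1.5 + 6 + 6.5 + 4 = 30 days.
After the second batch: Gamma(132 + 306, 38 + 30) = Gamma(438, 68).
Predictive mean over a 6-day window = T·E[λ|data] = 6·438/68 = 657/17.

657/17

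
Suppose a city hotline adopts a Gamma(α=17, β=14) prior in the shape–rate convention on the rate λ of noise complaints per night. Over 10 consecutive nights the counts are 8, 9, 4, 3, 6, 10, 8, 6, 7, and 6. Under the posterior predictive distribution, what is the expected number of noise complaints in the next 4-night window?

14

Total count: 8 + 9 + 4 + 3 + 6 + 10 + 8 + 6 + 7 + 6 = 67.
Total exposure: 10 nights.
Gamma(α, β) with Poisson data over total exposure Σt gives posterior Gamma(α+Σx, β+Σt) = Gamma(84, 24).
Predictive mean over a 4-night window = T·E[λ|data] = 4·84/24 = 14.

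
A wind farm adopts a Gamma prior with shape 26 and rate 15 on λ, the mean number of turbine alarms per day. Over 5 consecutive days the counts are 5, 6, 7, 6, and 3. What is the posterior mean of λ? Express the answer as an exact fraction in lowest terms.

Total count: 5 + 6 + 7 + 6 + 3 = 27.
Total exposure: 5 days.
The Gamma prior is conjugate for the Poisson rate, so λ | data ~ Gamma(26+27, 15+5) = Gamma(53, 20).
Posterior mean = α'/β' = 53/20.

53/20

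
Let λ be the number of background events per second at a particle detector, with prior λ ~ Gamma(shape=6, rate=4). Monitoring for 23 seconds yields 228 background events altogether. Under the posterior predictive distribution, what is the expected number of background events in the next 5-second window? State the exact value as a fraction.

Total count 228 over total exposure 23 seconds.
Conjugate update: add total count to the shape and total exposure to the rate, giving Gamma(234, 27).
Predictive mean over a 5-second window = T·E[λ|data] = 5·234/27 = 130/3.

130/3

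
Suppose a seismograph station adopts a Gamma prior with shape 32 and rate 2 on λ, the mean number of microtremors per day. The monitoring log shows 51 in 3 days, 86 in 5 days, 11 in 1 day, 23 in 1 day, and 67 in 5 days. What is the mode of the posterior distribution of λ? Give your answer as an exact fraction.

269/17

Total count: 51 + 86 + 11 + 23 + 67 = 238.
Total exposure: 3 + 5 + 1 + 1 + 5 = 15 days.
The Gamma prior is conjugate for the Poisson rate, so λ | data ~ Gamma(32+238, 2+15) = Gamma(270, 17).
Posterior mode = (α'−1)/β' = 269/17.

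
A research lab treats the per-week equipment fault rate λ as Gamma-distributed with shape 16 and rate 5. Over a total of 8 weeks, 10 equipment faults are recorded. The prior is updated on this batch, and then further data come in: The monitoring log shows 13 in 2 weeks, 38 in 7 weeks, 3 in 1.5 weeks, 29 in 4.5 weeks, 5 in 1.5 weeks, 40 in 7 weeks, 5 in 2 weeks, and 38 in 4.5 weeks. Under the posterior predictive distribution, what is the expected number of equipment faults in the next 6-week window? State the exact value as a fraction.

Total count 10 over total exposure 8 weeks.
After the first batch: Gamma(16 + 10, 5 + 8) = Gamma(26, 13).
Total count: 13 + 38 + 3 + 29 + 5 + 40 + 5 + 38 = 171.
Total exposure: 2 + 7 + 1.5 + 4.5 + 1.5 + 7 + 2 + 4.5 = 30 weeks.
After the second batch: Gamma(26 + 171, 13 + 30) = Gamma(197, 43).
Predictive mean over a 6-week window = T·E[λ|data] = 6·197/43 = 1182/43.

1182/43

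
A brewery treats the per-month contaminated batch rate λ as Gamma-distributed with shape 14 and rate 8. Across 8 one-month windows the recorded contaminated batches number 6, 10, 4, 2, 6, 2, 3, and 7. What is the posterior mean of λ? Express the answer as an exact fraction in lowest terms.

27/8

Total count: 6 + 10 + 4 + 2 + 6 + 2 + 3 + 7 = 40.
Total exposure: 8 months.
By Gamma–Poisson conjugacy, the posterior is Gamma(α + Σx, β + Σt) = Gamma(14 + 40, 8 + 8) = Gamma(54, 16).
Posterior mean = α'/β' = 54/16 = 27/8.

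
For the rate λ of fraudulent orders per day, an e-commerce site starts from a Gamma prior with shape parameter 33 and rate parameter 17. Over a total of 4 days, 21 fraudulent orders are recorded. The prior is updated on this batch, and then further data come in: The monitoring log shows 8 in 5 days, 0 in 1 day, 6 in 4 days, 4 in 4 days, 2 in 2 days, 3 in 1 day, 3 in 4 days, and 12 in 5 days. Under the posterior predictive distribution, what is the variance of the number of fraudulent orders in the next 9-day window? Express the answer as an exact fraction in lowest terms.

Total count 21 over total exposure 4 days.
After the first batch: Gamma(33 + 21, 17 + 4) = Gamma(54, 21).
Total count: 8 + 0 + 6 + 4 + 2 + 3 + 3 + 12 = 38.
Total exposure: 5 + 1 + 4 + 4 + 2 + 1 + 4 + 5 = 26 days.
After the second batch: Gamma(54 + 38, 21 + 26) = Gamma(92, 47).
The posterior predictive for a window of length T is Negative Binomial with variance T·α'·(β'+T)/β'² = 9·92·56/2209 = 46368/2209.

46368/2209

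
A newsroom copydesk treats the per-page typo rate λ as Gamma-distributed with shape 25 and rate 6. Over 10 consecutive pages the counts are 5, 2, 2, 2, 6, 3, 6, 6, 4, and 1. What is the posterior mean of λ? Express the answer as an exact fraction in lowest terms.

Total count: 5 + 2 + 2 + 2 + 6 + 3 + 6 + 6 + 4 + 1 = 37.
Total exposure: 10 pages.
Gamma(α, β) with Poisson data over total exposure Σt gives posterior Gamma(α+Σx, β+Σt) = Gamma(62, 16).
Posterior mean = α'/β' = 62/16 = 31/8.

31/8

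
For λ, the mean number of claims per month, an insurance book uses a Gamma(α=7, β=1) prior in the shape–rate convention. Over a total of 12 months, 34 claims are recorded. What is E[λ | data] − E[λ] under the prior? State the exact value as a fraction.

-50/13

Total count 34 over total exposure 12 months.
Gamma(α, β) with Poisson data over total exposure Σt gives posterior Gamma(α+Σx, β+Σt) = Gamma(41, 13).
Posterior mean = 41/13 = 41/13; prior mean = 7/1 = 7. Difference = 41/13 − 7 = -50/13.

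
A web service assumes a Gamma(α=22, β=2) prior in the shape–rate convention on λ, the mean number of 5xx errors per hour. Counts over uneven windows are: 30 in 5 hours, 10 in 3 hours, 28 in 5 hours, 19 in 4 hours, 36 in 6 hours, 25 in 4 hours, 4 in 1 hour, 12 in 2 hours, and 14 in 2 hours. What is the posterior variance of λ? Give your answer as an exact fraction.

50/289

Total count: 30 + 10 + 28 + 19 + 36 + 25 + 4 + 12 + 14 = 178.
Total exposure: 5 + 3 + 5 + 4 + 6 + 4 + 1 + 2 + 2 = 32 hours.
Conjugate update: add total count to the shape and total exposure to the rate, giving Gamma(200, 34).
Posterior variance = α'/β'² = 200/1156 = 50/289.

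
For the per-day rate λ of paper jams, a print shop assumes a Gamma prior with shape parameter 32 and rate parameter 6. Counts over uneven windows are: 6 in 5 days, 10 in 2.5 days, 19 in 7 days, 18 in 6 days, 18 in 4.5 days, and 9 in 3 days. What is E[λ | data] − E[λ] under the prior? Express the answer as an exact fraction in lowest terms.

-104/51

Total count: 6 + 10 + 19 + 18 + 18 + 9 = 80.
Total exposure: 5 + 2.5 + 7 + 6 + 4.5 + 3 = 28 days.
By Gamma–Poisson conjugacy, the posterior is Gamma(α + Σx, β + Σt) = Gamma(32 + 80, 6 + 28) = Gamma(112, 34).
Posterior mean = 112/34 = 56/17; prior mean = 32/6 = 16/3. Difference = 56/17 − 16/3 = -104/51.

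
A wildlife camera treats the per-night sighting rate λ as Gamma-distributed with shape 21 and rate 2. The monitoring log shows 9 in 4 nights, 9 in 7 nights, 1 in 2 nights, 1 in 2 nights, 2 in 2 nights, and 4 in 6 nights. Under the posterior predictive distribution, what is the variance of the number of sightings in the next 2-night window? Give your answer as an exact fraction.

2538/625

Total count: 9 + 9 + 1 + 1 + 2 + 4 = 26.
Total exposure: 4 + 7 + 2 + 2 + 2 + 6 = 23 nights.
By Gamma–Poisson conjugacy, the posterior is Gamma(α + Σx, β + Σt) = Gamma(21 + 26, 2 + 23) = Gamma(47, 25).
The posterior predictive for a window of length T is Negative Binomial with variance T·α'·(β'+T)/β'² = 2·47·27/625 = 2538/625.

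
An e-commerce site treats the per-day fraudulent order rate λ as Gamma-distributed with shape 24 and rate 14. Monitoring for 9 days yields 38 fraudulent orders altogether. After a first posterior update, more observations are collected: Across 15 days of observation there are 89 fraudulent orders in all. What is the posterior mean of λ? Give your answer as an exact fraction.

Total count 38 over total exposure 9 days.
After the first batch: Gamma(24 + 38, 14 + 9) = Gamma(62, 23).
Total count 89 over total exposure 15 days.
After the second batch: Gamma(62 + 89, 23 + 15) = Gamma(151, 38).
Posterior mean = α'/β' = 151/38.

151/38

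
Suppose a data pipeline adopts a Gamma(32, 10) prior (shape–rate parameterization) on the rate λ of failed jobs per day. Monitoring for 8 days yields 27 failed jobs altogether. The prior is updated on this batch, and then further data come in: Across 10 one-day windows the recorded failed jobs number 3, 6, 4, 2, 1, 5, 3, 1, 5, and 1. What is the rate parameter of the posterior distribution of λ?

28

Total count 27 over total exposure 8 days.
After the first batch: Gamma(32 + 27, 10 + 8) = Gamma(59, 18).
Total count: 3 + 6 + 4 + 2 + 1 + 5 + 3 + 1 + 5 + 1 = 31.
Total exposure: 10 days.
After the second batch: Gamma(59 + 31, 18 + 10) = Gamma(90, 28).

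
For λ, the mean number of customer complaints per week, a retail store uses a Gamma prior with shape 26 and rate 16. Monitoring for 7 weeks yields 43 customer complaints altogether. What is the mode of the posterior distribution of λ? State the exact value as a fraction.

68/23

Total count 43 over total exposure 7 weeks.
The Gamma prior is conjugate for the Poisson rate, so λ | data ~ Gamma(26+43, 16+7) = Gamma(69, 23).
Posterior mode = (α'−1)/β' = 68/23.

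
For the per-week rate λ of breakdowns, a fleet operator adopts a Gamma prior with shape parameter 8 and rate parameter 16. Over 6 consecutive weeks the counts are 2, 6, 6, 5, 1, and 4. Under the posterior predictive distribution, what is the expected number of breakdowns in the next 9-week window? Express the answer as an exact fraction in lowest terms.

144/11

Total count: 2 + 6 + 6 + 5 + 1 + 4 = 24.
Total exposure: 6 weeks.
Posterior: α' = 8 + 24 = 32, β' = 16 + 6 = 22.
Predictive mean over a 9-week window = T·E[λ|data] = 9·32/22 = 144/11.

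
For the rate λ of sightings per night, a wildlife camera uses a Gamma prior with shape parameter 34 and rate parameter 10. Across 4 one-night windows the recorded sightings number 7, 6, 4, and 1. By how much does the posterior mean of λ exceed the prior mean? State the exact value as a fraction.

11/35

Total count: 7 + 6 + 4 + 1 = 18.
Total exposure: 4 nights.
The Gamma prior is conjugate for the Poisson rate, so λ | data ~ Gamma(34+18, 10+4) = Gamma(52, 14).
Posterior mean = 52/14 = 26/7; prior mean = 34/10 = 17/5. Difference = 26/7 − 17/5 = 11/35.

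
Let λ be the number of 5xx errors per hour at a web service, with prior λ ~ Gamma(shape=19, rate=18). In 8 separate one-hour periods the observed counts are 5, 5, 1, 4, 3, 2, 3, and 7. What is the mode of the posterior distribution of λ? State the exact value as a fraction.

24/13

Total count: 5 + 5 + 1 + 4 + 3 + 2 + 3 + 7 = 30.
Total exposure: 8 hours.
The Gamma prior is conjugate for the Poisson rate, so λ | data ~ Gamma(19+30, 18+8) = Gamma(49, 26).
Posterior mode = (α'−1)/β' = 48/26 = 24/13.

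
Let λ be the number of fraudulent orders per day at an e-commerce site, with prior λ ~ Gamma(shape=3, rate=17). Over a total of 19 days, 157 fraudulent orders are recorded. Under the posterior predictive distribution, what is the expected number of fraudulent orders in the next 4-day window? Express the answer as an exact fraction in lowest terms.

Total count 157 over total exposure 19 days.
The Gamma prior is conjugate for the Poisson rate, so λ | data ~ Gamma(3+157, 17+19) = Gamma(160, 36).
Predictive mean over a 4-day window = T·E[λ|data] = 4·160/36 = 160/9.

160/9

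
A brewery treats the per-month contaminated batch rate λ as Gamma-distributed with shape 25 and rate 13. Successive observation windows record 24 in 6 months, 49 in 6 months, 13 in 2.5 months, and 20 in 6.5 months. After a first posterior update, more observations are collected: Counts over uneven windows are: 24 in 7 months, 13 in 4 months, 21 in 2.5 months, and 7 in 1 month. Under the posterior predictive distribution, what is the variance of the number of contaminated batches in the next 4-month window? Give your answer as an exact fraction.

164640/9409

Total count: 24 + 49 + 13 + 20 = 106.
Total exposure: 6 + 6 + 2.5 + 6.5 = 21 months.
After the first batch: Gamma(25 + 106, 13 + 21) = Gamma(131, 34).
Total count: 24 + 13 + 21 + 7 = 65.
Total exposure: 7 + 4 + 2.5 + 1 = 14.5 months.
After the second batch: Gamma(131 + 65, 34 + 14.5) = Gamma(196, 97/2).
The posterior predictive for a window of length T is Negative Binomial with variance T·α'·(β'+T)/β'² = 4·196·(105/2)/(9409/4) = 164640/9409.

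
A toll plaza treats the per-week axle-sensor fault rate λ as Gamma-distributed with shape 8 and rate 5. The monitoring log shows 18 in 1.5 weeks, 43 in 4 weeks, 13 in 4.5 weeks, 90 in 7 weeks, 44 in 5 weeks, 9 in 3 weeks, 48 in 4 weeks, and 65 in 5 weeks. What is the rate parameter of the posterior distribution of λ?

Total count: 18 + 43 + 13 + 90 + 44 + 9 + 48 + 65 = 330.
Total exposure: 1.5 + 4 + 4.5 + 7 + 5 + 3 + 4 + 5 = 34 weeks.
Conjugate update: add total count to the shape and total exposure to the rate, giving Gamma(338, 39).

39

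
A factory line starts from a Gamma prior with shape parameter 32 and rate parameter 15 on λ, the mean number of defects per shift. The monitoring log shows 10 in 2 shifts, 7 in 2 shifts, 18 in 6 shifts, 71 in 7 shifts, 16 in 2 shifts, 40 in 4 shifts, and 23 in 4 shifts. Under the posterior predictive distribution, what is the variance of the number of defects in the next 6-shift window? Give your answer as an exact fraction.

248/7

Total count: 10 + 7 + 18 + 71 + 16 + 40 + 23 = 185.
Total exposure: 2 + 2 + 6 + 7 + 2 + 4 + 4 = 27 shifts.
Gamma(α, β) with Poisson data over total exposure Σt gives posterior Gamma(α+Σx, β+Σt) = Gamma(217, 42).
The posterior predictive for a window of length T is Negative Binomial with variance T·α'·(β'+T)/β'² = 6·217·48/1764 = 248/7.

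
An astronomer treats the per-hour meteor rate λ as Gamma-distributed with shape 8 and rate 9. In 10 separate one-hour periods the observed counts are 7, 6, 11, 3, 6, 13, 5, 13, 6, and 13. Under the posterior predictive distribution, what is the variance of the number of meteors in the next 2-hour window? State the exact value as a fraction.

3822/361

Total count: 7 + 6 + 11 + 3 + 6 + 13 + 5 + 13 + 6 + 13 = 83.
Total exposure: 10 hours.
By Gamma–Poisson conjugacy, the posterior is Gamma(α + Σx, β + Σt) = Gamma(8 + 83, 9 + 10) = Gamma(91, 19).
The posterior predictive for a window of length T is Negative Binomial with variance T·α'·(β'+T)/β'² = 2·91·21/361 = 3822/361.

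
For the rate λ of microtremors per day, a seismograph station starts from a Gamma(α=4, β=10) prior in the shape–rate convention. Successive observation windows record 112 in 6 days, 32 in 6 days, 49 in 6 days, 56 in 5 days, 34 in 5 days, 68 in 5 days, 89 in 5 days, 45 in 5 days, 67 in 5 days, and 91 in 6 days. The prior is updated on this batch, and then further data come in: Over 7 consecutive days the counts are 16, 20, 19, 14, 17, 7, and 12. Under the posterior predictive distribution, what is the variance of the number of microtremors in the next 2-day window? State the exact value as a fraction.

109792/5041

Total count: 112 + 32 + 49 + 56 + 34 + 68 + 89 + 45 + 67 + 91 = 643.
Total exposure: 6 + 6 + 6 + 5 + 5 + 5 + 5 + 5 + 5 + 6 = 54 days.
After the first batch: Gamma(4 + 643, 10 + 54) = Gamma(647, 64).
Total count: 16 + 20 + 19 + 14 + 17 + 7 + 12 = 105.
Total exposure: 7 days.
After the second batch: Gamma(647 + 105, 64 + 7) = Gamma(752, 71).
The posterior predictive for a window of length T is Negative Binomial with variance T·α'·(β'+T)/β'² = 2·752·73/5041 = 109792/5041.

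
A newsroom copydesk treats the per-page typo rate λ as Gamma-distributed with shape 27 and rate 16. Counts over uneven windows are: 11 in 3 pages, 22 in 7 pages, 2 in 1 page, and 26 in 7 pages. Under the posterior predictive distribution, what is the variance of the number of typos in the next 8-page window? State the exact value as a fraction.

7392/289

Total count: 11 + 22 + 2 + 26 = 61.
Total exposure: 3 + 7 + 1 + 7 = 18 pages.
Conjugate update: add total count to the shape and total exposure to the rate, giving Gamma(88, 34).
The posterior predictive for a window of length T is Negative Binomial with variance T·α'·(β'+T)/β'² = 8·88·42/1156 = 7392/289.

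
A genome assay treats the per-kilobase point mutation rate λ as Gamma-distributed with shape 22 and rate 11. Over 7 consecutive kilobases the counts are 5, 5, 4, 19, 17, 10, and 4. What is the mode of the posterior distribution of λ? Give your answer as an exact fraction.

85/18

Total count: 5 + 5 + 4 + 19 + 17 + 10 + 4 = 64.
Total exposure: 7 kilobases.
Posterior: α' = 22 + 64 = 86, β' = 11 + 7 = 18.
Posterior mode = (α'−1)/β' = 85/18.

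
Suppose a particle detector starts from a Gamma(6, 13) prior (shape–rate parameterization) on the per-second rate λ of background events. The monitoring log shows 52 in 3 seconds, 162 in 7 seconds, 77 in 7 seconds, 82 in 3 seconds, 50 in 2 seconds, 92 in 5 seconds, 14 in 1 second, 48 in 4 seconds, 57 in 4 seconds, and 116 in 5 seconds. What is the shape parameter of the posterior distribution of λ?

756

Total count: 52 + 162 + 77 + 82 + 50 + 92 + 14 + 48 + 57 + 116 = 750.
Total exposure: 3 + 7 + 7 + 3 + 2 + 5 + 1 + 4 + 4 + 5 = 41 seconds.
Conjugate update: add total count to the shape and total exposure to the rate, giving Gamma(756, 54).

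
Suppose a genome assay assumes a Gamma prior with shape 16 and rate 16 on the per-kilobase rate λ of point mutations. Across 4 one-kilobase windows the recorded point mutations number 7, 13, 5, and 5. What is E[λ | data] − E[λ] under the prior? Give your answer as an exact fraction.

13/10

Total count: 7 + 13 + 5 + 5 = 30.
Total exposure: 4 kilobases.
The Gamma prior is conjugate for the Poisson rate, so λ | data ~ Gamma(16+30, 16+4) = Gamma(46, 20).
Posterior mean = 46/20 = 23/10; prior mean = 16/16 = 1. Difference = 23/10 − 1 = 13/10.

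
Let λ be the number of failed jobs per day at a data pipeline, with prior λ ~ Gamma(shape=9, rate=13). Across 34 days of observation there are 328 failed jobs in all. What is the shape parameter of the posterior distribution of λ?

Total count 328 over total exposure 34 days.
Conjugate update: add total count to the shape and total exposure to the rate, giving Gamma(337, 47).

337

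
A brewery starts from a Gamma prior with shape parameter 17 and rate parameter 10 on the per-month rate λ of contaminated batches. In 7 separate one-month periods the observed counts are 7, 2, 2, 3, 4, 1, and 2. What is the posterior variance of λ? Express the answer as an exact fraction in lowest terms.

38/289

Total count: 7 + 2 + 2 + 3 + 4 + 1 + 2 = 21.
Total exposure: 7 months.
Conjugate update: add total count to the shape and total exposure to the rate, giving Gamma(38, 17).
Posterior variance = α'/β'² = 38/289.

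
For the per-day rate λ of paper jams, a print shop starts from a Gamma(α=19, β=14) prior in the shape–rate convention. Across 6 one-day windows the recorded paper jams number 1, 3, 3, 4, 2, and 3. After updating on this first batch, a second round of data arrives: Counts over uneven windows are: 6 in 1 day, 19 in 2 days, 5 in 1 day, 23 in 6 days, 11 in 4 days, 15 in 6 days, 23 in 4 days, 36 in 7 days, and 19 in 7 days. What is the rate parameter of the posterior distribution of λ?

Total count: 1 + 3 + 3 + 4 + 2 + 3 = 16.
Total exposure: 6 days.
After the first batch: Gamma(19 + 16, 14 + 6) = Gamma(35, 20).
Total count: 6 + 19 + 5 + 23 + 11 + 15 + 23 + 36 + 19 = 157.
Total exposure: 1 + 2 + 1 + 6 + 4 + 6 + 4 + 7 + 7 = 38 days.
After the second batch: Gamma(35 + 157, 20 + 38) = Gamma(192, 58).

58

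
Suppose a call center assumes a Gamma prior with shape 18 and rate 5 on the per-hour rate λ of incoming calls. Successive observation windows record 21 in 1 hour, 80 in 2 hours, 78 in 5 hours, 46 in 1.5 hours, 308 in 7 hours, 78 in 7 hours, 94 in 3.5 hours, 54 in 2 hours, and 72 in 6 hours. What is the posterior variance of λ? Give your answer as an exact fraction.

Total count: 21 + 80 + 78 + 46 + 308 + 78 + 94 + 54 + 72 = 831.
Total exposure: 1 + 2 + 5 + 1.5 + 7 + 7 + 3.5 + 2 + 6 = 35 hours.
By Gamma–Poisson conjugacy, the posterior is Gamma(α + Σx, β + Σt) = Gamma(18 + 831, 5 + 35) = Gamma(849, 40).
Posterior variance = α'/β'² = 849/1600.

849/1600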